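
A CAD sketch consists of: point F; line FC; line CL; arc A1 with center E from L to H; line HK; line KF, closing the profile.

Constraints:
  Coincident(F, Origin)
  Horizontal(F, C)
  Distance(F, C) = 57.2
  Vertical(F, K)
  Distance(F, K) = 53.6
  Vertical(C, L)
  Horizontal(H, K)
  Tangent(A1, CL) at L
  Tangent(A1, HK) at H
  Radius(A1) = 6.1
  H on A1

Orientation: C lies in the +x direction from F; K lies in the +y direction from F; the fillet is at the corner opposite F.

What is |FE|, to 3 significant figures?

69.8

F is at the origin; FC is horizontal with |FC| = 57.2 and C on the +x side, so C = (57.2, 0.00). FK is vertical with |FK| = 53.6 and K on the +y side, so K = (0.00, 53.6). The virtual corner opposite F is at (57.2, 53.6). Since A1 is tangent to CL there, EL ⟂ CL and A1 meets HK tangentially, so EH is at right angles to HK, with radius 6.1, so the center E sits 6.1 in from both sides at E = (51.1, 47.5). Then |FE| = |E − F| = 69.8.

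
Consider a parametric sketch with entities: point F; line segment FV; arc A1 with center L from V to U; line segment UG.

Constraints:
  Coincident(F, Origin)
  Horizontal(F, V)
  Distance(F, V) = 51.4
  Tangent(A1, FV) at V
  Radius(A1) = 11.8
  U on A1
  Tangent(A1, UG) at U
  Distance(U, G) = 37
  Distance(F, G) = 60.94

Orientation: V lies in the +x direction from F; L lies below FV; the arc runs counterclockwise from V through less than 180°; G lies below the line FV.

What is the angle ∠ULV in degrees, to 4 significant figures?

86.68°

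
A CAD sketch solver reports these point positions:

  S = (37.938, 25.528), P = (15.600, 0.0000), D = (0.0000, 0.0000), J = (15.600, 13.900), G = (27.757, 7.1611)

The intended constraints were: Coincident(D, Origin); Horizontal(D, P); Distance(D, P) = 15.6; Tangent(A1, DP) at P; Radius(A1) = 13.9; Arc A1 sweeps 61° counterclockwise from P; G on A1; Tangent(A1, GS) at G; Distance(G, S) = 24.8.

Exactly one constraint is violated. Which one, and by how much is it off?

Distance(G, S) = 24.8 — off by 3.80.

D = (0.00, 0.00) ✓; D.y = 0.00, P.y = 0.00 ✓; |DP| = 15.60 ✓; ∠(JP, PD) = 90.00° ✓; |JP| = 13.90 ✓; bearing(J→G) − bearing(J→P) = 61.00° ✓; |JG| = 13.90 ✓; ∠(JG, GS) = 90.00° ✓; |GS| = 21.00 ✗.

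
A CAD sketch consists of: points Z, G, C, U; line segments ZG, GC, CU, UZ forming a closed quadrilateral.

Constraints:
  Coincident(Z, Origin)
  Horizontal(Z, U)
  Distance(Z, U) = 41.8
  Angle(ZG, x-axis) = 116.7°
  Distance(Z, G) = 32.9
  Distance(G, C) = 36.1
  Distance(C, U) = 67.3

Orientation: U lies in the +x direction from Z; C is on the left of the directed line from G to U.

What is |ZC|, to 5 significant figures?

58.330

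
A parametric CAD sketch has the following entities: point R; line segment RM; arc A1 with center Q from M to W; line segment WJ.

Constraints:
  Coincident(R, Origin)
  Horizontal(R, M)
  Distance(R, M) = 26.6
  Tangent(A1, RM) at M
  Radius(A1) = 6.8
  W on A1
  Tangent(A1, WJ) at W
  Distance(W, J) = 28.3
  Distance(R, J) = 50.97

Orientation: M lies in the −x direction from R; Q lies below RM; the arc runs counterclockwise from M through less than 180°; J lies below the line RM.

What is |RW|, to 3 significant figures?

33.7

R is at the origin; RM is horizontal with |RM| = 26.6 and M on the −x side, so M = (-26.6, 0.00). The tangent condition forces QM to be normal to RM, so Q = M + (0, -6.8) = (-26.6, -6.80). Since QW ⟂ WJ (tangency), |QJ| = √(6.8² + 28.3²) = 29.1 regardless of where W sits on A1. So J lies on both circle(R, 50.97) and circle(Q, 29.1); the below-RM intersection is J = (-38.6, -33.3). W is the foot of the tangent from J: W = (-33.3, -5.53).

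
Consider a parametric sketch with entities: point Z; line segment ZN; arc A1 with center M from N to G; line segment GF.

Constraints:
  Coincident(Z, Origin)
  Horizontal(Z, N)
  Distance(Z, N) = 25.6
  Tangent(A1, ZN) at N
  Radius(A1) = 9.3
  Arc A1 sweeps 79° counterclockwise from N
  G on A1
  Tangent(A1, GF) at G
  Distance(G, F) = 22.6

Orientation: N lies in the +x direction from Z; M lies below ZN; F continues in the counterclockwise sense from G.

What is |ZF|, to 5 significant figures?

32.102

Z is at the origin; Z and N share the same y with |ZN| = 25.6 and N on the +x side, so N = (25.600, 0.0000). A1 meets ZN tangentially, so MN is at right angles to ZN, so M = N + (0, -9.3) = (25.600, -9.3000). On A1, N sits at bearing 90° from M; a 79° counterclockwise sweep puts G at bearing 169°, so G = M + 9.3·(cos 169°, sin 169°) = (16.471, -7.5255). A1 meets GF tangentially, so MG is at right angles to GF, so GF runs along (−sin 169°, cos 169°); with |GF| = 22.6, F = (12.159, -29.710). Then |ZF| = |F − Z| = 32.102.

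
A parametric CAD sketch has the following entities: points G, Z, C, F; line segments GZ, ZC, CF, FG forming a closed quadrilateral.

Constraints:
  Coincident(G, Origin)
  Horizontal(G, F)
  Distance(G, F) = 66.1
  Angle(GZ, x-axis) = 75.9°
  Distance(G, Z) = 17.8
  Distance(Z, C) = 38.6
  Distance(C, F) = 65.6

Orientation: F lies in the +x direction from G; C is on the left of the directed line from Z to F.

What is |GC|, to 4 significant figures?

55.88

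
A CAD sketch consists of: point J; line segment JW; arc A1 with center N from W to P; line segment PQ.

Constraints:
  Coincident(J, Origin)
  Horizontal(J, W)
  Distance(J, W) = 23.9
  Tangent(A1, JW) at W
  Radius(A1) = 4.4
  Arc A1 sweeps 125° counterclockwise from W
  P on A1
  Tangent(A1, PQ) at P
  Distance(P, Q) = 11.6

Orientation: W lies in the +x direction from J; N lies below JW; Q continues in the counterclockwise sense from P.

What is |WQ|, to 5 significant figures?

16.707

On A1, W sits at bearing 90° from N; a 125° counterclockwise sweep puts P at bearing 215°, so P = N + 4.4·(cos 215°, sin 215°) = (20.296, -6.9237). A1 meets PQ tangentially, so NP is at right angles to PQ, so PQ runs along (−sin 215°, cos 215°); with |PQ| = 11.6, Q = (26.949, -16.426). Then |WQ| = |Q − W| = 16.707.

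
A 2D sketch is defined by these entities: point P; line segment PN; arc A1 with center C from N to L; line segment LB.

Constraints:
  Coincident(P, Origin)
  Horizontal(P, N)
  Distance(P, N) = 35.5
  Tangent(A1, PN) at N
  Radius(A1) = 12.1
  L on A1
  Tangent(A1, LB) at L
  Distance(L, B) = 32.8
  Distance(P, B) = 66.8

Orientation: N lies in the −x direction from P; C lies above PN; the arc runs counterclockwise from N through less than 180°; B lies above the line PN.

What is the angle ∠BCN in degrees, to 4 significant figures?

154.5°

Checks: |CL| = 12.10 ✓; ∠(CL, LB) = 90.00° ✓; |LB| = 32.80 ✓; |PB| = 66.80 ✓.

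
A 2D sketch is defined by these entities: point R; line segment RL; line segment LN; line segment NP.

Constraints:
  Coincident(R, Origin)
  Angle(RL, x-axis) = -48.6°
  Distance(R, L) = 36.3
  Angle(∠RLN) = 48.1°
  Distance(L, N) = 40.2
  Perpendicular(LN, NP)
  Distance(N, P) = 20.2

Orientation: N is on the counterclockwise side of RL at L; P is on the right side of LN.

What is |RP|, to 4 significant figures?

49.84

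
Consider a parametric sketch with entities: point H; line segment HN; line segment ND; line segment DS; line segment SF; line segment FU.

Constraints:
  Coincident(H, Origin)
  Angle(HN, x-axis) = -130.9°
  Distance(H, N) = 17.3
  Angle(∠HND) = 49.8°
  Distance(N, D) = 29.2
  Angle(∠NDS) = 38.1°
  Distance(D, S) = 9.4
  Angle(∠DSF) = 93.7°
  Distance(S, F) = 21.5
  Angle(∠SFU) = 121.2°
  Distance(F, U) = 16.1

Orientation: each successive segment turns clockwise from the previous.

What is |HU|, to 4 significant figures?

38.85

∠DSF = 93.7° gives SF at -129.3° from the x-axis; with |SF| = 21.5, F = (-22.59, -7.276). ∠SFU = 121.2° gives FU at 171.9° from the x-axis; with |FU| = 16.1, U = (-38.53, -5.008). Then |HU| = |U − H| = 38.85.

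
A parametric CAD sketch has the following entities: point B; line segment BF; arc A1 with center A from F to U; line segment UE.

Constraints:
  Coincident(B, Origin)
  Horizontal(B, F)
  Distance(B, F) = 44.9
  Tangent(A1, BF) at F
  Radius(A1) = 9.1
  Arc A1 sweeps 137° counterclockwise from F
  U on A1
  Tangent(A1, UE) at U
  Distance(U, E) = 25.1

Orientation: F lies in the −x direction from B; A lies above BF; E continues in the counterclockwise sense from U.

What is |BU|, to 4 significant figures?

41.78

B is at the origin; B and F share the same y with |BF| = 44.9 and F on the −x side, so F = (-44.90, 0.000). The tangent condition forces AF to be normal to BF, so A = F + (0, 9.1) = (-44.90, 9.100). On A1, F sits at bearing -90° from A; a 137° counterclockwise sweep puts U at bearing 47°, so U = A + 9.1·(cos 47°, sin 47°) = (-38.69, 15.76). Then |BU| = |U − B| = 41.78.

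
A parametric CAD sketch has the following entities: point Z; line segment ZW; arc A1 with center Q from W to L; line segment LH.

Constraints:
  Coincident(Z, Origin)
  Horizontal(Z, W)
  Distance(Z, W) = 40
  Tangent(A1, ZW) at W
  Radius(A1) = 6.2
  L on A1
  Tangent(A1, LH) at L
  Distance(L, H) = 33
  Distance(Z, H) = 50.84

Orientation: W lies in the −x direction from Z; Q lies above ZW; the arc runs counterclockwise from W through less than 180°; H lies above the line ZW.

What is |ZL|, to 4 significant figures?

34.33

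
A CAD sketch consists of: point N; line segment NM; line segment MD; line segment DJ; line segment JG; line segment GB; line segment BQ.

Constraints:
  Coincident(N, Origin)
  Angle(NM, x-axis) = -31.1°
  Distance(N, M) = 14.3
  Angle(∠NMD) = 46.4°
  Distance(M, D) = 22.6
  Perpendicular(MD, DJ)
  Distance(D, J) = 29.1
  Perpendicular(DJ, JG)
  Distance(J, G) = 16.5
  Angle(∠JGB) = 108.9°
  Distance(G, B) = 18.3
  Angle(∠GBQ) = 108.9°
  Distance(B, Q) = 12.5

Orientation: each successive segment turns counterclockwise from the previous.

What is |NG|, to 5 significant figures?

19.118

N is at the origin; NM runs at -31.1° with length 14.3, so M = (12.245, -7.3864). ∠NMD = 46.4° gives MD at 102.50° from the x-axis; with |MD| = 22.6, D = (7.3531, 14.678). MD ⟂ DJ, so DJ runs at -167.50°; with |DJ| = 29.1, J = (-21.057, 8.3795). The perpendicularity gives JG at right angles to DJ, so JG runs at -77.500°; with |JG| = 16.5, G = (-17.486, -7.7294). Then |NG| = |G − N| = 19.118.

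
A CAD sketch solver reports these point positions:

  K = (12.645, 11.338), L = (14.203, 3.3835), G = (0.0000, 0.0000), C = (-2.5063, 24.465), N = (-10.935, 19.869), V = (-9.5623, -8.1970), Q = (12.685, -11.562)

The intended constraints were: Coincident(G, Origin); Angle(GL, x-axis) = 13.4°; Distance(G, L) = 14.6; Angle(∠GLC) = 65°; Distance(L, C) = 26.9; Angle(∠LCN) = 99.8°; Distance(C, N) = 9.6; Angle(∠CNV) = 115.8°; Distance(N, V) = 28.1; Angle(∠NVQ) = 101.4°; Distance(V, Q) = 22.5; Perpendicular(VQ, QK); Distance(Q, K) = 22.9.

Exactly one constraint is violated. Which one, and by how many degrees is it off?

Perpendicular(VQ, QK) — off by 8.70°.

G = (0.00, 0.00) ✓; GL at 13.40° ✓; |GL| = 14.60 ✓; ∠GLC = 65.00° ✓; |LC| = 26.90 ✓; ∠LCN = 99.80° ✓; |CN| = 9.600 ✓; ∠CNV = 115.8° ✓; |NV| = 28.10 ✓; ∠NVQ = 101.4° ✓; |VQ| = 22.50 ✓; ∠(VQ, QK) = 98.70° ✗; |QK| = 22.90 ✓.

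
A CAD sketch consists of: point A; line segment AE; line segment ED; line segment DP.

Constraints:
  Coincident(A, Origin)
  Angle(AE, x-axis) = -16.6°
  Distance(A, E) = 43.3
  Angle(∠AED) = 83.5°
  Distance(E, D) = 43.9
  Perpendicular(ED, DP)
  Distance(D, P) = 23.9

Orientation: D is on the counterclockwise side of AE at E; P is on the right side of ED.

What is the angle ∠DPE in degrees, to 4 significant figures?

61.44°

A is at the origin; AE runs at -16.6° with length 43.3, so E = 43.3·(cos -16.6°, sin -16.6°) = (41.50, -12.37). ∠AED = 83.5°, so ED runs at -16.6° + (180° − 83.5°) = 79.90° from the x-axis; with |ED| = 43.9, D = E + 43.9·(cos 79.90°, sin 79.90°) = (49.19, 30.85). ED is perpendicular to DP; with |DP| = 23.9 on the right of ED, P = D + 23.9·(0.9845, -0.1754) = (72.72, 26.66). Then cos ∠DPE = PD·PE / (|PD||PE|), giving 61.44°.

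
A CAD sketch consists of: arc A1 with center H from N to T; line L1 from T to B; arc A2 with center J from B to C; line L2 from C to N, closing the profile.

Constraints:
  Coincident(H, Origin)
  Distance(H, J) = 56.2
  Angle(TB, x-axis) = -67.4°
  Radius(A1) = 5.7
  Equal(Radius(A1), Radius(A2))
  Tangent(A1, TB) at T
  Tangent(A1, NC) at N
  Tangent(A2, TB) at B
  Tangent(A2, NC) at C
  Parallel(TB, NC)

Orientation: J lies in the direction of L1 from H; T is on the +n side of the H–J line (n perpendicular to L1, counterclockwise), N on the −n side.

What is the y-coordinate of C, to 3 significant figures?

-54.1

Tangency of A1 to both parallel lines with radius 5.7 puts T and N at H ± 5.7·n: T = (5.26, 2.19), N = (-5.26, -2.19). Equal radii place B and C the same way about J: B = J + 5.7·n = (26.9, -49.7), C = J − 5.7·n = (16.3, -54.1). So C.y = -54.1.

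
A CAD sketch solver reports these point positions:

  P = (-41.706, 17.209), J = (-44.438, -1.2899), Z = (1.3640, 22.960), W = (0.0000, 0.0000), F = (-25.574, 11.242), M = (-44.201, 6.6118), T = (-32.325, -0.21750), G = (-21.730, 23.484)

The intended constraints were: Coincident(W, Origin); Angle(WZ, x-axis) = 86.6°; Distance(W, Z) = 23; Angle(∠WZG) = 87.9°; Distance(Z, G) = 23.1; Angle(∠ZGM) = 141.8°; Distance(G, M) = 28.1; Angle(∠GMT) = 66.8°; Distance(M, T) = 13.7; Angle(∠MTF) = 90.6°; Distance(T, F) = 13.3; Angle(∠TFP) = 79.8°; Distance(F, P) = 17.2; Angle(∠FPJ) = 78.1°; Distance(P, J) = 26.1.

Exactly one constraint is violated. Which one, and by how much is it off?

Distance(P, J) = 26.1 — off by 7.40.

W = (0.00, 0.00) ✓; WZ at 86.60° ✓; |WZ| = 23.00 ✓; ∠WZG = 87.90° ✓; |ZG| = 23.10 ✓; ∠ZGM = 141.8° ✓; |GM| = 28.10 ✓; ∠GMT = 66.80° ✓; |MT| = 13.70 ✓; ∠MTF = 90.60° ✓; |TF| = 13.30 ✓; ∠TFP = 79.80° ✓; |FP| = 17.20 ✓; ∠FPJ = 78.10° ✓; |PJ| = 18.70 ✗.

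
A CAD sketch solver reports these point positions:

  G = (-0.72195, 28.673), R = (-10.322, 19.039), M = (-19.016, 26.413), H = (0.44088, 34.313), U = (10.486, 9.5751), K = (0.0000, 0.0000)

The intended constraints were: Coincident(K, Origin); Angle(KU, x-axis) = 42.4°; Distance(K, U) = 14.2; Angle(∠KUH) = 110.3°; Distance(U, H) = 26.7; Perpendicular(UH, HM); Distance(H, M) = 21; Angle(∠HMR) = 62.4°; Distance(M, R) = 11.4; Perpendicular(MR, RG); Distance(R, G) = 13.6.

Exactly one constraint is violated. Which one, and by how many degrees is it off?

Perpendicular(MR, RG) — off by 4.60°.

K = (0.00, 0.00) ✓; KU at 42.40° ✓; |KU| = 14.20 ✓; ∠KUH = 110.3° ✓; |UH| = 26.70 ✓; ∠(UH, HM) = 90.00° ✓; |HM| = 21.00 ✓; ∠HMR = 62.40° ✓; |MR| = 11.40 ✓; ∠(MR, RG) = 85.40° ✗; |RG| = 13.60 ✓.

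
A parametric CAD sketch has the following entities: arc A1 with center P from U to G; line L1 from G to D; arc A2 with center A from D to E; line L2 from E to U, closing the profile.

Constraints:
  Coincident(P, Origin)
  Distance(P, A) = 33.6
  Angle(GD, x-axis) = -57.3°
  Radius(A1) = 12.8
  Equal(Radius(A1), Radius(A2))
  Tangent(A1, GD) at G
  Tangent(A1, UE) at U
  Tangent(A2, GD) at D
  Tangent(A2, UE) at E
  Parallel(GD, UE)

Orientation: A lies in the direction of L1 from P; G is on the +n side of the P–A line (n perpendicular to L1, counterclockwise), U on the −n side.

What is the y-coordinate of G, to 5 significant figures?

6.9151

The slot axis is L1's direction at -57.3°, so u = (cos -57.3°, sin -57.3°) = (0.54024, -0.84151) and n = (−sin -57.3°, cos -57.3°) = (0.84151, 0.54024). P is at the origin and A lies 33.6 along u from P, so A = 33.6·u = (18.152, -28.275). Tangency of A1 to both parallel lines with radius 12.8 puts G and U at P ± 12.8·n: G = (10.771, 6.9151), U = (-10.771, -6.9151). So G.y = 6.9151.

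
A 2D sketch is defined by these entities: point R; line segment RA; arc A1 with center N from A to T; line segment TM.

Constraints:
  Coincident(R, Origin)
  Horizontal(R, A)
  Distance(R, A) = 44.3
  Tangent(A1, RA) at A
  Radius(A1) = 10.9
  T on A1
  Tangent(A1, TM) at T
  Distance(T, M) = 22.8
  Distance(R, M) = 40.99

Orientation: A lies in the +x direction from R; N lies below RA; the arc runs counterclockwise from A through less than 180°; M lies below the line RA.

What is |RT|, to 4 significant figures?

34.72

R is at the origin; RA is horizontal with |RA| = 44.3 and A on the +x side, so A = (44.30, 0.000). The tangent condition forces NA to be normal to RA, so N = A + (0, -10.9) = (44.30, -10.90). Since NT ⟂ TM (tangency), |NM| = √(10.9² + 22.8²) = 25.27 regardless of where T sits on A1. So M lies on both circle(R, 40.99) and circle(N, 25.27); the below-RA intersection is M = (27.85, -30.08). T is the foot of the tangent from M: T = (33.78, -8.065).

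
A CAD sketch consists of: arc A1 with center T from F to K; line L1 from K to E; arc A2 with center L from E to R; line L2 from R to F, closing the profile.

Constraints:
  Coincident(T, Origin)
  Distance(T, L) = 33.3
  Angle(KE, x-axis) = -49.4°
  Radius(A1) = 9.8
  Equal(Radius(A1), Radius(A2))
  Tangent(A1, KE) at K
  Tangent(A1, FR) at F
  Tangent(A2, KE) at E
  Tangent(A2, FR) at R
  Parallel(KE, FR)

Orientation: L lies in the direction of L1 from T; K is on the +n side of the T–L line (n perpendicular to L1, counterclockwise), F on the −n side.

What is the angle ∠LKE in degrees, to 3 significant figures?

16.4°

The slot axis is L1's direction at -49.4°, so u = (cos -49.4°, sin -49.4°) = (0.651, -0.759) and n = (−sin -49.4°, cos -49.4°) = (0.759, 0.651). T is at the origin and L lies 33.3 along u from T, so L = 33.3·u = (21.7, -25.3). Tangency of A1 to both parallel lines with radius 9.8 puts K and F at T ± 9.8·n: K = (7.44, 6.38), F = (-7.44, -6.38). Equal radii place E and R the same way about L: E = L + 9.8·n = (29.1, -18.9), R = L − 9.8·n = (14.2, -31.7). Then cos ∠LKE = KL·KE / (|KL||KE|), giving 16.4°.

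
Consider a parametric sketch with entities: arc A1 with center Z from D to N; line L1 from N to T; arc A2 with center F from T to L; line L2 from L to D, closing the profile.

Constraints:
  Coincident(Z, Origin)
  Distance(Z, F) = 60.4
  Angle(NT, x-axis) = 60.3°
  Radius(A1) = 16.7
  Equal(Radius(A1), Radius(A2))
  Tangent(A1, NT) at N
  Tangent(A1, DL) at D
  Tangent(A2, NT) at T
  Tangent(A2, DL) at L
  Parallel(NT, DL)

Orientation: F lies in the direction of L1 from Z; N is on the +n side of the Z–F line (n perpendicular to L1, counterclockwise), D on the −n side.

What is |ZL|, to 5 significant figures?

62.666

The slot axis is L1's direction at 60.3°, so u = (cos 60.3°, sin 60.3°) = (0.49546, 0.86863) and n = (−sin 60.3°, cos 60.3°) = (-0.86863, 0.49546). Z is at the origin and F lies 60.4 along u from Z, so F = 60.4·u = (29.926, 52.465). Tangency of A1 to both parallel lines with radius 16.7 puts N and D at Z ± 16.7·n: N = (-14.506, 8.2742), D = (14.506, -8.2742). Equal radii place T and L the same way about F: T = F + 16.7·n = (15.420, 60.740), L = F − 16.7·n = (44.432, 44.191). Then |ZL| = |L − Z| = 62.666.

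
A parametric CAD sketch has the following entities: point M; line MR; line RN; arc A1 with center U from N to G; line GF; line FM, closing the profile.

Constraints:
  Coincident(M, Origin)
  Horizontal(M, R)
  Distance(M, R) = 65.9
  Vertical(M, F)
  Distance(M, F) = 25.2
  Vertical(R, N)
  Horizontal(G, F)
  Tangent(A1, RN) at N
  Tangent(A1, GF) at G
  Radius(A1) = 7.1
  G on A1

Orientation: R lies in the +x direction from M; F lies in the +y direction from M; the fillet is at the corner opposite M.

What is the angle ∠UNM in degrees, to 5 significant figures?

15.358°

M is at the origin; MR is horizontal with |MR| = 65.9 and R on the +x side, so R = (65.900, 0.0000). MF is vertical with |MF| = 25.2 and F on the +y side, so F = (0.0000, 25.200). The virtual corner opposite M is at (65.900, 25.200). Since A1 is tangent to RN there, UN ⟂ RN and A1 meets GF tangentially, so UG is at right angles to GF, with radius 7.1, so the center U sits 7.1 in from both sides at U = (58.800, 18.100). That places the tangent points at N = (65.900, 18.100) on RN and G = (58.800, 25.200) on GF. Then cos ∠UNM = NU·NM / (|NU||NM|), giving 15.358°.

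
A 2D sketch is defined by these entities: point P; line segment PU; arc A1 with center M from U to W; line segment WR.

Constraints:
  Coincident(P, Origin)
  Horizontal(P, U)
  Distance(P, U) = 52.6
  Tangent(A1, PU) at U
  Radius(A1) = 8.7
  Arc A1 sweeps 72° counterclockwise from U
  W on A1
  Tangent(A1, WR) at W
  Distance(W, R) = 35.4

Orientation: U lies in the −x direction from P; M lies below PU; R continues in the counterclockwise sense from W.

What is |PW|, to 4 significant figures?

61.17

P is at the origin; PU is horizontal with |PU| = 52.6 and U on the −x side, so U = (-52.60, 0.000). Tangency of A1 to PU means the radius MU is perpendicular to PU, so M = U + (0, -8.7) = (-52.60, -8.700). On A1, U sits at bearing 90° from M; a 72° counterclockwise sweep puts W at bearing 162°, so W = M + 8.7·(cos 162°, sin 162°) = (-60.87, -6.012). Then |PW| = |W − P| = 61.17.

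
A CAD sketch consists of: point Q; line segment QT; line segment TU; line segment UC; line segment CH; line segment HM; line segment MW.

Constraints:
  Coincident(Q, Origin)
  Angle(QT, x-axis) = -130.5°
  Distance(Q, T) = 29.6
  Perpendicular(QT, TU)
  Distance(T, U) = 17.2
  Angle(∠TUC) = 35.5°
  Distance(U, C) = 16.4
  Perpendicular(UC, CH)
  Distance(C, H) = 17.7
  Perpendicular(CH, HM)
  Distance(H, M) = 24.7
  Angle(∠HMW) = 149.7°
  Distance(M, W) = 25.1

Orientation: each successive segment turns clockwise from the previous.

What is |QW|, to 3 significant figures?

64.1

Q is at the origin; QT runs at -130.5° with length 29.6, so T = (-19.2, -22.5). QT is perpendicular to TU, so TU runs at 140°; with |TU| = 17.2, U = (-32.3, -11.3). ∠TUC = 35.5° gives UC at -5.00° from the x-axis; with |UC| = 16.4, C = (-16.0, -12.8). UC ⟂ CH, so CH runs at -95.0°; with |CH| = 17.7, H = (-17.5, -30.4). The perpendicularity gives HM at right angles to CH, so HM runs at 175°; with |HM| = 24.7, M = (-42.1, -28.2). ∠HMW = 149.7° gives MW at 145° from the x-axis; with |MW| = 25.1, W = (-62.6, -13.7). Then |QW| = |W − Q| = 64.1.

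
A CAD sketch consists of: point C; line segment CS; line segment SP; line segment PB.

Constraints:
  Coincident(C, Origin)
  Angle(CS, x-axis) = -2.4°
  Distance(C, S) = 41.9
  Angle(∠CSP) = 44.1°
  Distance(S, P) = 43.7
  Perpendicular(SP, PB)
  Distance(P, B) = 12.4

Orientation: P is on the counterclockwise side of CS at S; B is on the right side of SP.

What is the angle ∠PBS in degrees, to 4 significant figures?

74.16°

C is at the origin; CS runs at -2.4° with length 41.9, so S = 41.9·(cos -2.4°, sin -2.4°) = (41.86, -1.755). ∠CSP = 44.1°, so SP runs at -2.4° + (180° − 44.1°) = 133.5° from the x-axis; with |SP| = 43.7, P = S + 43.7·(cos 133.5°, sin 133.5°) = (11.78, 29.94). SP ⟂ PB; with |PB| = 12.4 on the right of SP, B = P + 12.4·(0.7254, 0.6884) = (20.78, 38.48). Then cos ∠PBS = BP·BS / (|BP||BS|), giving 74.16°.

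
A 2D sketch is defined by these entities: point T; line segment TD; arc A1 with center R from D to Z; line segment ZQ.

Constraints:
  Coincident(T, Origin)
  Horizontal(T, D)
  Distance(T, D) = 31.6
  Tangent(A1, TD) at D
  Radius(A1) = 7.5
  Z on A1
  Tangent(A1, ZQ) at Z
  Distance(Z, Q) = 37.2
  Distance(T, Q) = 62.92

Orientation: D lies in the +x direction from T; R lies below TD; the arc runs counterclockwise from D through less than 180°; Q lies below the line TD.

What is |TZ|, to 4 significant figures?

28.00

Checks: |RZ| = 7.500 ✓; ∠(RZ, ZQ) = 90.00° ✓; |ZQ| = 37.20 ✓; |TQ| = 62.92 ✓.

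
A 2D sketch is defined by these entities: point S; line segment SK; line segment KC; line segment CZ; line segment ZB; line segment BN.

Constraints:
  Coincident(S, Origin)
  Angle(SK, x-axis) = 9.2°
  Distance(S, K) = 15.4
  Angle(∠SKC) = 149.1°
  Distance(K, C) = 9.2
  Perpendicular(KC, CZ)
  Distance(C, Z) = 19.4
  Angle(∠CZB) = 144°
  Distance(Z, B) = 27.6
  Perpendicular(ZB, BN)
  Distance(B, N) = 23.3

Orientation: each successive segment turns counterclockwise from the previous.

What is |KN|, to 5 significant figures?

38.148

∠CZB = 144.0° gives ZB at 166.10° from the x-axis; with |ZB| = 27.6, B = (-17.049, 29.858). ZB ⟂ BN, so BN runs at -103.90°; with |BN| = 23.3, N = (-22.646, 7.2402). Then |KN| = |N − K| = 38.148.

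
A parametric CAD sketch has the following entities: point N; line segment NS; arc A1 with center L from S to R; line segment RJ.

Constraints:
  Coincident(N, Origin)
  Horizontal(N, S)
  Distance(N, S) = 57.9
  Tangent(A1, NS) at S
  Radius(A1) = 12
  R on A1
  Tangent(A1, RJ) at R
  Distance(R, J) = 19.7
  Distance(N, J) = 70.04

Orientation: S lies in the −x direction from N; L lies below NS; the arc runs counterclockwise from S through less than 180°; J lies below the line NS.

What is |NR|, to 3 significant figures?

70.9

N is at the origin; NS is horizontal with |NS| = 57.9 and S on the −x side, so S = (-57.9, 0.00). The tangent condition forces LS to be normal to NS, so L = S + (0, -12) = (-57.9, -12.0). Since LR ⟂ RJ (tangency), |LJ| = √(12.0² + 19.7²) = 23.1 regardless of where R sits on A1. So J lies on both circle(N, 70.04) and circle(L, 23.1); the below-NS intersection is J = (-60.7, -34.9). R is the foot of the tangent from J: R = (-68.8, -16.9).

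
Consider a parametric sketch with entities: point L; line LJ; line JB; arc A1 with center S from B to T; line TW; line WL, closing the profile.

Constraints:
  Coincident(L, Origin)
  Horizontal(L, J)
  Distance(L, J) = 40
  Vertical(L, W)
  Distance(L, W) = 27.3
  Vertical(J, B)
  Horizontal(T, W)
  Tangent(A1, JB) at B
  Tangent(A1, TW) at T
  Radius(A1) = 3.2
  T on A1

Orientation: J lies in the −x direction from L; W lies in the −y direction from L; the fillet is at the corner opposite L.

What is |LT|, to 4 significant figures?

45.82

L is at the origin; L and J share the same y with |LJ| = 40.0 and J on the −x side, so J = (-40.00, 0.000). L and W share the same x with |LW| = 27.3 and W on the −y side, so W = (0.000, -27.30). The virtual corner opposite L is at (-40.00, -27.30). The tangent condition forces SB to be normal to JB and A1 meets TW tangentially, so ST is at right angles to TW, with radius 3.2, so the center S sits 3.2 in from both sides at S = (-36.80, -24.10). That places the tangent points at B = (-40.00, -24.10) on JB and T = (-36.80, -27.30) on TW. Then |LT| = |T − L| = 45.82.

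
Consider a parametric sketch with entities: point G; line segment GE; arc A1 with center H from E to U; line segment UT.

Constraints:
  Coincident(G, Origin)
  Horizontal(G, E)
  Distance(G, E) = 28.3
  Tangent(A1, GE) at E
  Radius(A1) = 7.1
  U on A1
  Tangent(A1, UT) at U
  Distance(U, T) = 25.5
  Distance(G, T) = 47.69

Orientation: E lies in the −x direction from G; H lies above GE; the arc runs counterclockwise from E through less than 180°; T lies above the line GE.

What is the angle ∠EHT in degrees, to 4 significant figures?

166.2°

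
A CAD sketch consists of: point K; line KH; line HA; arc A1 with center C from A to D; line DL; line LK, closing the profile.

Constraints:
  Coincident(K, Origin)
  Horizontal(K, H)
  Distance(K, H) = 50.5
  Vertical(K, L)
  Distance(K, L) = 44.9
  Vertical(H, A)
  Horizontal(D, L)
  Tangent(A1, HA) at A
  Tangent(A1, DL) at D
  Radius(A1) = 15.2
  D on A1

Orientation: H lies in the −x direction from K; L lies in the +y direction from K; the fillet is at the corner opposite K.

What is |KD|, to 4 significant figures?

57.11

K is at the origin; K and H share the same y with |KH| = 50.5 and H on the −x side, so H = (-50.50, 0.000). KL is vertical with |KL| = 44.9 and L on the +y side, so L = (0.000, 44.90). The virtual corner opposite K is at (-50.50, 44.90). Tangency of A1 to HA means the radius CA is perpendicular to HA and the tangent condition forces CD to be normal to DL, with radius 15.2, so the center C sits 15.2 in from both sides at C = (-35.30, 29.70). That places the tangent points at A = (-50.50, 29.70) on HA and D = (-35.30, 44.90) on DL. Then |KD| = |D − K| = 57.11.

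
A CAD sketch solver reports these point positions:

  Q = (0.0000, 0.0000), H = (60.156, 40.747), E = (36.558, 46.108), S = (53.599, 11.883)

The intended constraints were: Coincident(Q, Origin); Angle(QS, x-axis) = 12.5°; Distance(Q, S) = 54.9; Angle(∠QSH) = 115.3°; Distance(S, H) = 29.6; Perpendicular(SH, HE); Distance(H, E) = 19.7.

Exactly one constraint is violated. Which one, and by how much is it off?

Distance(H, E) = 19.7 — off by 4.50.

Q = (0.00, 0.00) ✓; QS at 12.50° ✓; |QS| = 54.90 ✓; ∠QSH = 115.3° ✓; |SH| = 29.60 ✓; ∠(SH, HE) = 90.00° ✓; |HE| = 24.20 ✗.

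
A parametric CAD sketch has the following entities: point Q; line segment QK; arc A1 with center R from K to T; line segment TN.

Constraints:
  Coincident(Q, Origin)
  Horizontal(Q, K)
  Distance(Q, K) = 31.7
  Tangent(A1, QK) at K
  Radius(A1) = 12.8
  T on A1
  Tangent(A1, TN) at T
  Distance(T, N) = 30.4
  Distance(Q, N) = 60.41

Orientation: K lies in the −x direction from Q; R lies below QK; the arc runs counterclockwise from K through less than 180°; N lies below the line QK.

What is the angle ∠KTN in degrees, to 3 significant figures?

132°

Q is at the origin; QK is horizontal with |QK| = 31.7 and K on the −x side, so K = (-31.7, 0.00). Since A1 is tangent to QK there, RK ⟂ QK, so R = K + (0, -12.8) = (-31.7, -12.8). Since RT ⟂ TN (tangency), |RN| = √(12.8² + 30.4²) = 33.0 regardless of where T sits on A1. So N lies on both circle(Q, 60.41) and circle(R, 33.0); the below-QK intersection is N = (-40.9, -44.5). T is the foot of the tangent from N: T = (-44.4, -14.3).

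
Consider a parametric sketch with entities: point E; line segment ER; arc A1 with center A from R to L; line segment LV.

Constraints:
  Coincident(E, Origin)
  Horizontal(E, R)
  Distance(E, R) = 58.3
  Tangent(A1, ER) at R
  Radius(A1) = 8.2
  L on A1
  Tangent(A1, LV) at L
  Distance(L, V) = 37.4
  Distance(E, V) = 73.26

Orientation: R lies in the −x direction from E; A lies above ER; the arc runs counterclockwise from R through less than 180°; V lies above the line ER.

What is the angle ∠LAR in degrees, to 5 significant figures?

99.896°

E is at the origin; ER is horizontal with |ER| = 58.3 and R on the −x side, so R = (-58.300, 0.0000). Tangency of A1 to ER means the radius AR is perpendicular to ER, so A = R + (0, 8.2) = (-58.300, 8.2000). Since AL ⟂ LV (tangency), |AV| = √(8.2² + 37.4²) = 38.288 regardless of where L sits on A1. So V lies on both circle(E, 73.26) and circle(A, 38.288); the above-ER intersection is V = (-56.650, 46.453). L is the foot of the tangent from V: L = (-50.222, 9.6092).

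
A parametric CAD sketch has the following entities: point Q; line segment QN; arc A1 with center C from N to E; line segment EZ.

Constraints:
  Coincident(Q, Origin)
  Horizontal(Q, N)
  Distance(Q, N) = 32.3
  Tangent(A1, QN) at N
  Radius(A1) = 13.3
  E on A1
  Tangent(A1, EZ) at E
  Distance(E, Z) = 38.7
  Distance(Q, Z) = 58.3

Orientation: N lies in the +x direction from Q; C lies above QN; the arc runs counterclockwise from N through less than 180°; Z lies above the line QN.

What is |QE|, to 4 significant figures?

48.12

Q is at the origin; Q and N share the same y with |QN| = 32.3 and N on the +x side, so N = (32.30, 0.000). A1 meets QN tangentially, so CN is at right angles to QN, so C = N + (0, 13.3) = (32.30, 13.30). Since CE ⟂ EZ (tangency), |CZ| = √(13.3² + 38.7²) = 40.92 regardless of where E sits on A1. So Z lies on both circle(Q, 58.3) and circle(C, 40.92); the above-QN intersection is Z = (23.64, 53.29). E is the foot of the tangent from Z: E = (43.68, 20.19).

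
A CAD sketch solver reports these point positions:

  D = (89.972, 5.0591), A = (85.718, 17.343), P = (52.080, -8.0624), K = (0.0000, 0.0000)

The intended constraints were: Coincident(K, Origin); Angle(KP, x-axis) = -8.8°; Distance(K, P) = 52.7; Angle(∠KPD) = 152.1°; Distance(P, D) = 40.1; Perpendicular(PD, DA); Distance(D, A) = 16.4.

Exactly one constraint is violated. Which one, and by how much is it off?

Distance(D, A) = 16.4 — off by 3.40.

K = (0.00, 0.00) ✓; KP at -8.800° ✓; |KP| = 52.70 ✓; ∠KPD = 152.1° ✓; |PD| = 40.10 ✓; ∠(PD, DA) = 90.00° ✓; |DA| = 13.00 ✗.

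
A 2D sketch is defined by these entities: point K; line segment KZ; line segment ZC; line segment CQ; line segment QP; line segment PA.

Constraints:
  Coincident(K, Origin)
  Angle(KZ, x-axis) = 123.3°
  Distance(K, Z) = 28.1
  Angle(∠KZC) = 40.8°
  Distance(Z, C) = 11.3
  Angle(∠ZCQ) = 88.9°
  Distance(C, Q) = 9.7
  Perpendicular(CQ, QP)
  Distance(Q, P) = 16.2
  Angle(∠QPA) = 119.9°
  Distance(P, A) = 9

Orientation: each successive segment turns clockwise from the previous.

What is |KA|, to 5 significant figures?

35.017

K is at the origin; KZ runs at 123.3° with length 28.1, so Z = (-15.428, 23.486). ∠KZC = 40.8° gives ZC at -15.900° from the x-axis; with |ZC| = 11.3, C = (-4.5599, 20.390). ∠ZCQ = 88.9° gives CQ at -107.00° from the x-axis; with |CQ| = 9.7, Q = (-7.3959, 11.114). The perpendicularity gives QP at right angles to CQ, so QP runs at 163.00°; with |QP| = 16.2, P = (-22.888, 15.851). ∠QPA = 119.9° gives PA at 102.90° from the x-axis; with |PA| = 9.0, A = (-24.897, 24.624). Then |KA| = |A − K| = 35.017.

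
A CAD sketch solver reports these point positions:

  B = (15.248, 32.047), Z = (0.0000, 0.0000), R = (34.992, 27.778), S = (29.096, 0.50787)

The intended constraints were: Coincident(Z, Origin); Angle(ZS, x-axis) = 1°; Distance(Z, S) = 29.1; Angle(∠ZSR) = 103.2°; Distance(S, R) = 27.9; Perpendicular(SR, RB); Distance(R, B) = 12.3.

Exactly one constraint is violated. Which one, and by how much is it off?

Distance(R, B) = 12.3 — off by 7.90.

Z = (0.00, 0.00) ✓; ZS at 1.000° ✓; |ZS| = 29.10 ✓; ∠ZSR = 103.2° ✓; |SR| = 27.90 ✓; ∠(SR, RB) = 90.00° ✓; |RB| = 20.20 ✗.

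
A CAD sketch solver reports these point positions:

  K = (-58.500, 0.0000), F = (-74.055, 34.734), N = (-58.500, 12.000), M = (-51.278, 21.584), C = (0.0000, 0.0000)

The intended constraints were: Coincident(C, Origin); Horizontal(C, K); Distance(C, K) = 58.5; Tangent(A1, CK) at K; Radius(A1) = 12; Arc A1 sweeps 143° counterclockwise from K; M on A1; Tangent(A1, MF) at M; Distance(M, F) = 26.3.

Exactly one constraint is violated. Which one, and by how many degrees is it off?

Tangent(A1, MF) at M — off by 7.00°.

C = (0.00, 0.00) ✓; C.y = 0.00, K.y = 0.00 ✓; |CK| = 58.50 ✓; ∠(NK, KC) = 90.00° ✓; |NK| = 12.00 ✓; bearing(N→M) − bearing(N→K) = 143.0° ✓; |NM| = 12.00 ✓; ∠(NM, MF) = 83.00° ✗; |MF| = 26.30 ✓.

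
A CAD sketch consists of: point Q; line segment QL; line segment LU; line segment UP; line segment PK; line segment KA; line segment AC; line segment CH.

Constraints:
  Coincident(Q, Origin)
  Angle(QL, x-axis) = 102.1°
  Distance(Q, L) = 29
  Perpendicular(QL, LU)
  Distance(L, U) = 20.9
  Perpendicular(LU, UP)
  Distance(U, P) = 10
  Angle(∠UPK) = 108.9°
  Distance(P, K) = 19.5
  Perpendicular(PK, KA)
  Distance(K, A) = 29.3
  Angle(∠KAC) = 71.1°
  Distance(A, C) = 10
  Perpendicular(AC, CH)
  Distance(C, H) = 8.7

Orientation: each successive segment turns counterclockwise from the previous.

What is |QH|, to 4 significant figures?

31.84

∠KAC = 71.1° gives AC at -167.9° from the x-axis; with |AC| = 10.0, C = (-11.36, 38.89). AC is perpendicular to CH, so CH runs at -77.90°; with |CH| = 8.7, H = (-9.541, 30.38). Then |QH| = |H − Q| = 31.84.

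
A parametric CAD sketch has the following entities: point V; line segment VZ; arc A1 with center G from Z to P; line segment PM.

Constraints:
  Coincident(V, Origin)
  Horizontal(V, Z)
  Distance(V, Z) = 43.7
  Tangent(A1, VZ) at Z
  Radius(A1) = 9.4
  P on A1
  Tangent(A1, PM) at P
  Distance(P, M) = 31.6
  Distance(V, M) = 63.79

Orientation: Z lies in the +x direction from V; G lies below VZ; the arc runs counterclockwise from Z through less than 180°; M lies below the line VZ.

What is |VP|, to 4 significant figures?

37.51

V is at the origin; VZ is horizontal with |VZ| = 43.7 and Z on the +x side, so Z = (43.70, 0.000). The tangent condition forces GZ to be normal to VZ, so G = Z + (0, -9.4) = (43.70, -9.400). Since GP ⟂ PM (tangency), |GM| = √(9.4² + 31.6²) = 32.97 regardless of where P sits on A1. So M lies on both circle(V, 63.79) and circle(G, 32.97); the below-VZ intersection is M = (47.93, -42.10). P is the foot of the tangent from M: P = (35.11, -13.21).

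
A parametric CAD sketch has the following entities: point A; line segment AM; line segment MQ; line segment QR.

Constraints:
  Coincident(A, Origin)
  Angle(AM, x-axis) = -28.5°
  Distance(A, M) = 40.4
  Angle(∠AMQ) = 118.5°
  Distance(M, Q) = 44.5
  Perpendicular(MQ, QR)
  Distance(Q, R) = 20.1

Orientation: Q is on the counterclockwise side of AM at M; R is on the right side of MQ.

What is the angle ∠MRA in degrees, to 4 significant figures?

16.78°

∠AMQ = 118.5°, so MQ runs at -28.5° + (180° − 118.5°) = 33.00° from the x-axis; with |MQ| = 44.5, Q = M + 44.5·(cos 33.00°, sin 33.00°) = (72.83, 4.959). MQ ⟂ QR; with |QR| = 20.1 on the right of MQ, R = Q + 20.1·(0.5446, -0.8387) = (83.77, -11.90). Then cos ∠MRA = RM·RA / (|RM||RA|), giving 16.78°.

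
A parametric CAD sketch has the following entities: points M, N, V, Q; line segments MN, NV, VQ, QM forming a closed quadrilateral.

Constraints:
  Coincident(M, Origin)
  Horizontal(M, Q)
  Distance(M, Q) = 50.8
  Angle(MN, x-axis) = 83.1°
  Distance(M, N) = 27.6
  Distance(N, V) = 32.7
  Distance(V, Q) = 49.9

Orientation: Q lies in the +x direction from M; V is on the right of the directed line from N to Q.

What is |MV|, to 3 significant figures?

5.36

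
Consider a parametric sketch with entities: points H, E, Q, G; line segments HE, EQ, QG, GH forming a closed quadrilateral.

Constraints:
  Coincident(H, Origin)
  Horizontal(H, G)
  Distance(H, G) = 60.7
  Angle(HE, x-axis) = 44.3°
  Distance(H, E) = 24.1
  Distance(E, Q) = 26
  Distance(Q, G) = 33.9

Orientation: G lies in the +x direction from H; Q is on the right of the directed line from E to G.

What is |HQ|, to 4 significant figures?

28.43

H is at the origin; HG is horizontal with |HG| = 60.7 and G in +x, so G = (60.7, 0). HE runs at 44.3° with |HE| = 24.1, so E = (17.25, 16.83). Q is determined by |EQ| = 26.0 and |QG| = 33.9 together: it lies at the intersection of circle(E, 26.0) and circle(G, 33.9). With |EG| = 46.60, the foot of the radical line on EG is 18.22 from E and the perpendicular offset is √(26.0² − 18.22²) = 18.55. Taking the right-of-EG solution: Q = (27.54, -7.045).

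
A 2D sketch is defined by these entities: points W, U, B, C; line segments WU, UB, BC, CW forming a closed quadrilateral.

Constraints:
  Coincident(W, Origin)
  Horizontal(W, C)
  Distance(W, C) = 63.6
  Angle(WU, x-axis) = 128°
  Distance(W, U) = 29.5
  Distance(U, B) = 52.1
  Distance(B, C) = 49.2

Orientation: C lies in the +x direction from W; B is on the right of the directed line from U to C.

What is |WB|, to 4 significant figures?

22.78

Checks: |UB| = 52.10 ✓; |BC| = 49.20 ✓.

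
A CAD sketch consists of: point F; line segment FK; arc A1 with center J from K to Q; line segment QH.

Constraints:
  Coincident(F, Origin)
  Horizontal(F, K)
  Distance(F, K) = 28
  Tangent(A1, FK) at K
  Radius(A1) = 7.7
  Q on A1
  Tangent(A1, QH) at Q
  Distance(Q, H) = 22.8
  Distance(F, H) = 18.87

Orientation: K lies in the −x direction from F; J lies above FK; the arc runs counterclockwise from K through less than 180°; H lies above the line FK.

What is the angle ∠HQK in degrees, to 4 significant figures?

158.2°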